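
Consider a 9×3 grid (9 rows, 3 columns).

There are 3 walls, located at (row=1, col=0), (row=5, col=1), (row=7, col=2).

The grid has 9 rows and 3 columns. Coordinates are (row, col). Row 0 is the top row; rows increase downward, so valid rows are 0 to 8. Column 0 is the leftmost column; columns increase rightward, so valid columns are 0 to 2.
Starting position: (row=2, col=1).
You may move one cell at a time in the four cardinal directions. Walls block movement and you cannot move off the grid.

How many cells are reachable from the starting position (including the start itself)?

Answer: Reachable cells: 24

Derivation:
BFS flood-fill from (row=2, col=1):
  Distance 0: (row=2, col=1)
  Distance 1: (row=1, col=1), (row=2, col=0), (row=2, col=2), (row=3, col=1)
  Distance 2: (row=0, col=1), (row=1, col=2), (row=3, col=0), (row=3, col=2), (row=4, col=1)
  Distance 3: (row=0, col=0), (row=0, col=2), (row=4, col=0), (row=4, col=2)
  Distance 4: (row=5, col=0), (row=5, col=2)
  Distance 5: (row=6, col=0), (row=6, col=2)
  Distance 6: (row=6, col=1), (row=7, col=0)
  Distance 7: (row=7, col=1), (row=8, col=0)
  Distance 8: (row=8, col=1)
  Distance 9: (row=8, col=2)
Total reachable: 24 (grid has 24 open cells total)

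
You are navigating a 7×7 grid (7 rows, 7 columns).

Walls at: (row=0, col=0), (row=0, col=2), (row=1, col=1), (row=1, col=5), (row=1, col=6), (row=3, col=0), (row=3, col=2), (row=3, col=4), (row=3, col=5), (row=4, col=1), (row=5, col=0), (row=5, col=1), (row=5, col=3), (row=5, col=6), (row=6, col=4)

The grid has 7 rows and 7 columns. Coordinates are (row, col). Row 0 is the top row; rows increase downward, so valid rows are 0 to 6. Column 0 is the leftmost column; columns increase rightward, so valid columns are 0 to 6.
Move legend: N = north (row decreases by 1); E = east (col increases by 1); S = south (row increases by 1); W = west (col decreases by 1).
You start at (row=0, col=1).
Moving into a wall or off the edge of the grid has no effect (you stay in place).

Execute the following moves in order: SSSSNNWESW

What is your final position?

Start: (row=0, col=1)
  [×4]S (south): blocked, stay at (row=0, col=1)
  N (north): blocked, stay at (row=0, col=1)
  N (north): blocked, stay at (row=0, col=1)
  W (west): blocked, stay at (row=0, col=1)
  E (east): blocked, stay at (row=0, col=1)
  S (south): blocked, stay at (row=0, col=1)
  W (west): blocked, stay at (row=0, col=1)
Final: (row=0, col=1)

Answer: Final position: (row=0, col=1)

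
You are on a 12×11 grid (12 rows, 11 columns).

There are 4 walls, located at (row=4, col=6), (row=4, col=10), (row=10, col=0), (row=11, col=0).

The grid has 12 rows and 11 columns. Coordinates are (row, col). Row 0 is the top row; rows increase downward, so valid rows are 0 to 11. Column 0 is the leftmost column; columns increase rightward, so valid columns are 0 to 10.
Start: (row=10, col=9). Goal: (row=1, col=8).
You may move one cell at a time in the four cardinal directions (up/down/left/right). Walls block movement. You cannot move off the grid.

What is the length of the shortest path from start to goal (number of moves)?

Answer: Shortest path length: 10

Derivation:
BFS from (row=10, col=9) until reaching (row=1, col=8):
  Distance 0: (row=10, col=9)
  Distance 1: (row=9, col=9), (row=10, col=8), (row=10, col=10), (row=11, col=9)
  Distance 2: (row=8, col=9), (row=9, col=8), (row=9, col=10), (row=10, col=7), (row=11, col=8), (row=11, col=10)
  Distance 3: (row=7, col=9), (row=8, col=8), (row=8, col=10), (row=9, col=7), (row=10, col=6), (row=11, col=7)
  Distance 4: (row=6, col=9), (row=7, col=8), (row=7, col=10), (row=8, col=7), (row=9, col=6), (row=10, col=5), (row=11, col=6)
  Distance 5: (row=5, col=9), (row=6, col=8), (row=6, col=10), (row=7, col=7), (row=8, col=6), (row=9, col=5), (row=10, col=4), (row=11, col=5)
  Distance 6: (row=4, col=9), (row=5, col=8), (row=5, col=10), (row=6, col=7), (row=7, col=6), (row=8, col=5), (row=9, col=4), (row=10, col=3), (row=11, col=4)
  Distance 7: (row=3, col=9), (row=4, col=8), (row=5, col=7), (row=6, col=6), (row=7, col=5), (row=8, col=4), (row=9, col=3), (row=10, col=2), (row=11, col=3)
  Distance 8: (row=2, col=9), (row=3, col=8), (row=3, col=10), (row=4, col=7), (row=5, col=6), (row=6, col=5), (row=7, col=4), (row=8, col=3), (row=9, col=2), (row=10, col=1), (row=11, col=2)
  Distance 9: (row=1, col=9), (row=2, col=8), (row=2, col=10), (row=3, col=7), (row=5, col=5), (row=6, col=4), (row=7, col=3), (row=8, col=2), (row=9, col=1), (row=11, col=1)
  Distance 10: (row=0, col=9), (row=1, col=8), (row=1, col=10), (row=2, col=7), (row=3, col=6), (row=4, col=5), (row=5, col=4), (row=6, col=3), (row=7, col=2), (row=8, col=1), (row=9, col=0)  <- goal reached here
One shortest path (10 moves): (row=10, col=9) -> (row=10, col=8) -> (row=9, col=8) -> (row=8, col=8) -> (row=7, col=8) -> (row=6, col=8) -> (row=5, col=8) -> (row=4, col=8) -> (row=3, col=8) -> (row=2, col=8) -> (row=1, col=8)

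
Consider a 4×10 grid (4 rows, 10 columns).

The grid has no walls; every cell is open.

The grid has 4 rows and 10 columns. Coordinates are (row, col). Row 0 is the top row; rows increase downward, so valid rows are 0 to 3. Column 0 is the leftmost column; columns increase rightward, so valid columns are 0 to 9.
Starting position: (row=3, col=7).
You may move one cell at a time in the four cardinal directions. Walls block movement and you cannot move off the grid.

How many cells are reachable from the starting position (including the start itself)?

BFS flood-fill from (row=3, col=7):
  Distance 0: (row=3, col=7)
  Distance 1: (row=2, col=7), (row=3, col=6), (row=3, col=8)
  Distance 2: (row=1, col=7), (row=2, col=6), (row=2, col=8), (row=3, col=5), (row=3, col=9)
  Distance 3: (row=0, col=7), (row=1, col=6), (row=1, col=8), (row=2, col=5), (row=2, col=9), (row=3, col=4)
  Distance 4: (row=0, col=6), (row=0, col=8), (row=1, col=5), (row=1, col=9), (row=2, col=4), (row=3, col=3)
  Distance 5: (row=0, col=5), (row=0, col=9), (row=1, col=4), (row=2, col=3), (row=3, col=2)
  Distance 6: (row=0, col=4), (row=1, col=3), (row=2, col=2), (row=3, col=1)
  Distance 7: (row=0, col=3), (row=1, col=2), (row=2, col=1), (row=3, col=0)
  Distance 8: (row=0, col=2), (row=1, col=1), (row=2, col=0)
  Distance 9: (row=0, col=1), (row=1, col=0)
  Distance 10: (row=0, col=0)
Total reachable: 40 (grid has 40 open cells total)

Answer: Reachable cells: 40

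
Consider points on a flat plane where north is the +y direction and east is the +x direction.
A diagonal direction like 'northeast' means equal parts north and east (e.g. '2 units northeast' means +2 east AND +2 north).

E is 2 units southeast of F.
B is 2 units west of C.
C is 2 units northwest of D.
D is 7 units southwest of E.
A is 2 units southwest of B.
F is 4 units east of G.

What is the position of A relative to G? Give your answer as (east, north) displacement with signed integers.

Answer: A is at (east=-7, north=-9) relative to G.

Derivation:
Place G at the origin (east=0, north=0).
  F is 4 units east of G: delta (east=+4, north=+0); F at (east=4, north=0).
  E is 2 units southeast of F: delta (east=+2, north=-2); E at (east=6, north=-2).
  D is 7 units southwest of E: delta (east=-7, north=-7); D at (east=-1, north=-9).
  C is 2 units northwest of D: delta (east=-2, north=+2); C at (east=-3, north=-7).
  B is 2 units west of C: delta (east=-2, north=+0); B at (east=-5, north=-7).
  A is 2 units southwest of B: delta (east=-2, north=-2); A at (east=-7, north=-9).
Therefore A relative to G: (east=-7, north=-9).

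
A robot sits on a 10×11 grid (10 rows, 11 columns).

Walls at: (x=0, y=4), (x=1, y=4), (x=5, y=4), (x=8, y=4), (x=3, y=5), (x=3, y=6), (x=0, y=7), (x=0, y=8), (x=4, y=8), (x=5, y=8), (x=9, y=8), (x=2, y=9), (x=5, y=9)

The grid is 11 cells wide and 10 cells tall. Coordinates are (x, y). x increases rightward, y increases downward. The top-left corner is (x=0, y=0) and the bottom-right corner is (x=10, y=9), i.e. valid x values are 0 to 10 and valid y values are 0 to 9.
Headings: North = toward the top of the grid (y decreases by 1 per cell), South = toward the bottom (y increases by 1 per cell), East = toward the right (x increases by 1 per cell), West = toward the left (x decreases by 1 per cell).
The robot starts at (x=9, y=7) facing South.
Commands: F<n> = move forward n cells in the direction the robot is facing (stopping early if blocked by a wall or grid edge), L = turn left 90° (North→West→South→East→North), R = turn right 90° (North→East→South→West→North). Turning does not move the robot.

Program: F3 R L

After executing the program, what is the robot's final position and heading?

Answer: Final position: (x=9, y=7), facing South

Derivation:
Start: (x=9, y=7), facing South
  F3: move forward 0/3 (blocked), now at (x=9, y=7)
  R: turn right, now facing West
  L: turn left, now facing South
Final: (x=9, y=7), facing South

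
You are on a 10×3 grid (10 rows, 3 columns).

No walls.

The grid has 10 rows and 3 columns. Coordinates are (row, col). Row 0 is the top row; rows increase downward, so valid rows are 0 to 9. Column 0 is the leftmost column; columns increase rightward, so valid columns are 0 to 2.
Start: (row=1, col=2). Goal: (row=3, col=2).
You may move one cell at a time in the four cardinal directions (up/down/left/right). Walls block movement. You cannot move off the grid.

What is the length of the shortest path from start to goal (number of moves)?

Answer: Shortest path length: 2

Derivation:
BFS from (row=1, col=2) until reaching (row=3, col=2):
  Distance 0: (row=1, col=2)
  Distance 1: (row=0, col=2), (row=1, col=1), (row=2, col=2)
  Distance 2: (row=0, col=1), (row=1, col=0), (row=2, col=1), (row=3, col=2)  <- goal reached here
One shortest path (2 moves): (row=1, col=2) -> (row=2, col=2) -> (row=3, col=2)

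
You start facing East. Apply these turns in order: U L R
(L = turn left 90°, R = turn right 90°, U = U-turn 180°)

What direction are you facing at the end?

Start: East
  U (U-turn (180°)) -> West
  L (left (90° counter-clockwise)) -> South
  R (right (90° clockwise)) -> West
Final: West

Answer: Final heading: West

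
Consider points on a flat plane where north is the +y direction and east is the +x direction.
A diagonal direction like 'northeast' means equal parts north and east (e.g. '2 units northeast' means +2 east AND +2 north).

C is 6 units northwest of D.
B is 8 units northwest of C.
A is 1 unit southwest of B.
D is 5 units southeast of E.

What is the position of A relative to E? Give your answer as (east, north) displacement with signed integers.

Answer: A is at (east=-10, north=8) relative to E.

Derivation:
Place E at the origin (east=0, north=0).
  D is 5 units southeast of E: delta (east=+5, north=-5); D at (east=5, north=-5).
  C is 6 units northwest of D: delta (east=-6, north=+6); C at (east=-1, north=1).
  B is 8 units northwest of C: delta (east=-8, north=+8); B at (east=-9, north=9).
  A is 1 unit southwest of B: delta (east=-1, north=-1); A at (east=-10, north=8).
Therefore A relative to E: (east=-10, north=8).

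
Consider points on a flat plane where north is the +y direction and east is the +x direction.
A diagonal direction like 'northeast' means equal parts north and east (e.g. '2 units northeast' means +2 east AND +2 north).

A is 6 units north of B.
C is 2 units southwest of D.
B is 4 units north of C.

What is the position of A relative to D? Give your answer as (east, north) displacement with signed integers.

Answer: A is at (east=-2, north=8) relative to D.

Derivation:
Place D at the origin (east=0, north=0).
  C is 2 units southwest of D: delta (east=-2, north=-2); C at (east=-2, north=-2).
  B is 4 units north of C: delta (east=+0, north=+4); B at (east=-2, north=2).
  A is 6 units north of B: delta (east=+0, north=+6); A at (east=-2, north=8).
Therefore A relative to D: (east=-2, north=8).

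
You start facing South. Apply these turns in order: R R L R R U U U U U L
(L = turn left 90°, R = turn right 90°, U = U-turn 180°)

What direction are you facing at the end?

Answer: Final heading: South

Derivation:
Start: South
  R (right (90° clockwise)) -> West
  R (right (90° clockwise)) -> North
  L (left (90° counter-clockwise)) -> West
  R (right (90° clockwise)) -> North
  R (right (90° clockwise)) -> East
  U (U-turn (180°)) -> West
  U (U-turn (180°)) -> East
  U (U-turn (180°)) -> West
  U (U-turn (180°)) -> East
  U (U-turn (180°)) -> West
  L (left (90° counter-clockwise)) -> South
Final: South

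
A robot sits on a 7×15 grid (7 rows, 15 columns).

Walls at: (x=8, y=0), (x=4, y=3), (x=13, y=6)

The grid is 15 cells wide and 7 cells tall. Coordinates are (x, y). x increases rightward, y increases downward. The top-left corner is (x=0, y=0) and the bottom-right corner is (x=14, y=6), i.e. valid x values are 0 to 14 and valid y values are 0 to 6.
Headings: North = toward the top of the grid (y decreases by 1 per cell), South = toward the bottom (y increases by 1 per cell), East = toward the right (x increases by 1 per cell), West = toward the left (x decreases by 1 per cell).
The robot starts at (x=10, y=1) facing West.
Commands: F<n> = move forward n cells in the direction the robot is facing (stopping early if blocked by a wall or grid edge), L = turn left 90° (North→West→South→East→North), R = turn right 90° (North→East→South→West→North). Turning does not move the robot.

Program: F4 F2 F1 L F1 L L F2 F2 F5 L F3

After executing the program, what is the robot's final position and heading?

Start: (x=10, y=1), facing West
  F4: move forward 4, now at (x=6, y=1)
  F2: move forward 2, now at (x=4, y=1)
  F1: move forward 1, now at (x=3, y=1)
  L: turn left, now facing South
  F1: move forward 1, now at (x=3, y=2)
  L: turn left, now facing East
  L: turn left, now facing North
  F2: move forward 2, now at (x=3, y=0)
  F2: move forward 0/2 (blocked), now at (x=3, y=0)
  F5: move forward 0/5 (blocked), now at (x=3, y=0)
  L: turn left, now facing West
  F3: move forward 3, now at (x=0, y=0)
Final: (x=0, y=0), facing West

Answer: Final position: (x=0, y=0), facing West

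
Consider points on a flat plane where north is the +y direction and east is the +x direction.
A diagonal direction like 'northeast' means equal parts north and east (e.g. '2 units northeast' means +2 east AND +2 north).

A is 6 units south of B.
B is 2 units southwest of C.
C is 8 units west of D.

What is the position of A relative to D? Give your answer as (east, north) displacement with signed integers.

Answer: A is at (east=-10, north=-8) relative to D.

Derivation:
Place D at the origin (east=0, north=0).
  C is 8 units west of D: delta (east=-8, north=+0); C at (east=-8, north=0).
  B is 2 units southwest of C: delta (east=-2, north=-2); B at (east=-10, north=-2).
  A is 6 units south of B: delta (east=+0, north=-6); A at (east=-10, north=-8).
Therefore A relative to D: (east=-10, north=-8).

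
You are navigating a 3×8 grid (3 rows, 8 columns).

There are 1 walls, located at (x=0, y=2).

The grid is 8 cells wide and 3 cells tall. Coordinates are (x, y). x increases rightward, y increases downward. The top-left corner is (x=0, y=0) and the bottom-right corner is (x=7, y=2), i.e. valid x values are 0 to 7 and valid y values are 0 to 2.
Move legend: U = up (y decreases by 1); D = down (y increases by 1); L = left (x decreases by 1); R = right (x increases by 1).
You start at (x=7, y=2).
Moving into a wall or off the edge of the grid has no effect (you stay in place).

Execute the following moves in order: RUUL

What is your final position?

Start: (x=7, y=2)
  R (right): blocked, stay at (x=7, y=2)
  U (up): (x=7, y=2) -> (x=7, y=1)
  U (up): (x=7, y=1) -> (x=7, y=0)
  L (left): (x=7, y=0) -> (x=6, y=0)
Final: (x=6, y=0)

Answer: Final position: (x=6, y=0)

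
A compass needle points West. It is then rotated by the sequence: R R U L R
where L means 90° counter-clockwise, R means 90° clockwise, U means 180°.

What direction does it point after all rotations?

Answer: Final heading: West

Derivation:
Start: West
  R (right (90° clockwise)) -> North
  R (right (90° clockwise)) -> East
  U (U-turn (180°)) -> West
  L (left (90° counter-clockwise)) -> South
  R (right (90° clockwise)) -> West
Final: West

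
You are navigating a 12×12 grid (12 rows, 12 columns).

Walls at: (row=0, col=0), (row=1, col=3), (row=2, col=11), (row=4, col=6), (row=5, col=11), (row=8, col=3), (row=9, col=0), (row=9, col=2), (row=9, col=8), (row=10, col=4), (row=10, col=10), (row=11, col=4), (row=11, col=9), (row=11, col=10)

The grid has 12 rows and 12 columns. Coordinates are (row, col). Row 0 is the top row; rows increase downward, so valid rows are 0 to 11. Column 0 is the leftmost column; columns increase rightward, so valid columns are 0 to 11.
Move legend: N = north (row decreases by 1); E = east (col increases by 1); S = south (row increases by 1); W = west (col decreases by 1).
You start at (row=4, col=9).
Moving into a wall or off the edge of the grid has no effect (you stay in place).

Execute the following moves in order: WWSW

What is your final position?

Answer: Final position: (row=5, col=6)

Derivation:
Start: (row=4, col=9)
  W (west): (row=4, col=9) -> (row=4, col=8)
  W (west): (row=4, col=8) -> (row=4, col=7)
  S (south): (row=4, col=7) -> (row=5, col=7)
  W (west): (row=5, col=7) -> (row=5, col=6)
Final: (row=5, col=6)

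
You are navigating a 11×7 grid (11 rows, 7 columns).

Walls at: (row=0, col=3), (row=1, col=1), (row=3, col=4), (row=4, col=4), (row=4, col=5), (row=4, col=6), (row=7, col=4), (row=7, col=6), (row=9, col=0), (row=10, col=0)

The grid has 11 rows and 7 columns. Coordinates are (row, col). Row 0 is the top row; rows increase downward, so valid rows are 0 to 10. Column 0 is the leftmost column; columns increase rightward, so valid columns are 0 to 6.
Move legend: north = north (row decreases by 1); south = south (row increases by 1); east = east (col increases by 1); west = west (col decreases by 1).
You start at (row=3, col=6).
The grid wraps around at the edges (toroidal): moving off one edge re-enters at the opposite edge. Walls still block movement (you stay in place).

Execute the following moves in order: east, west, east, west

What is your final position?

Start: (row=3, col=6)
  east (east): (row=3, col=6) -> (row=3, col=0)
  west (west): (row=3, col=0) -> (row=3, col=6)
  east (east): (row=3, col=6) -> (row=3, col=0)
  west (west): (row=3, col=0) -> (row=3, col=6)
Final: (row=3, col=6)

Answer: Final position: (row=3, col=6)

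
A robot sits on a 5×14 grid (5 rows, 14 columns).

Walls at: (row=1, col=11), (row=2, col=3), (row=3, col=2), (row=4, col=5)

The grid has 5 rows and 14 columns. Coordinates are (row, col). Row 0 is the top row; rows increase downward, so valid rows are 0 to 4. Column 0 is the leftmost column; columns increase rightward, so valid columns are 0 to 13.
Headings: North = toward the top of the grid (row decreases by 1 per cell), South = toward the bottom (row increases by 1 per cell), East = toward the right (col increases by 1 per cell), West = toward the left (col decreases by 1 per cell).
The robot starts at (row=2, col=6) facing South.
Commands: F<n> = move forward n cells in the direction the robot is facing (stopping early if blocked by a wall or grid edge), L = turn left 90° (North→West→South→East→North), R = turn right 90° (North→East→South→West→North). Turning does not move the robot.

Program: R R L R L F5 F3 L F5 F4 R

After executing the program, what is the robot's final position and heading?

Start: (row=2, col=6), facing South
  R: turn right, now facing West
  R: turn right, now facing North
  L: turn left, now facing West
  R: turn right, now facing North
  L: turn left, now facing West
  F5: move forward 2/5 (blocked), now at (row=2, col=4)
  F3: move forward 0/3 (blocked), now at (row=2, col=4)
  L: turn left, now facing South
  F5: move forward 2/5 (blocked), now at (row=4, col=4)
  F4: move forward 0/4 (blocked), now at (row=4, col=4)
  R: turn right, now facing West
Final: (row=4, col=4), facing West

Answer: Final position: (row=4, col=4), facing West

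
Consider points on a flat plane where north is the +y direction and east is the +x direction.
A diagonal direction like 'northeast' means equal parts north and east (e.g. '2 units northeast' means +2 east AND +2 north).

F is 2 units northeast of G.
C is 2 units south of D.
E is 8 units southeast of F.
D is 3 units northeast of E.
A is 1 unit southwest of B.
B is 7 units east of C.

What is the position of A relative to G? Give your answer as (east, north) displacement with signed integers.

Answer: A is at (east=19, north=-6) relative to G.

Derivation:
Place G at the origin (east=0, north=0).
  F is 2 units northeast of G: delta (east=+2, north=+2); F at (east=2, north=2).
  E is 8 units southeast of F: delta (east=+8, north=-8); E at (east=10, north=-6).
  D is 3 units northeast of E: delta (east=+3, north=+3); D at (east=13, north=-3).
  C is 2 units south of D: delta (east=+0, north=-2); C at (east=13, north=-5).
  B is 7 units east of C: delta (east=+7, north=+0); B at (east=20, north=-5).
  A is 1 unit southwest of B: delta (east=-1, north=-1); A at (east=19, north=-6).
Therefore A relative to G: (east=19, north=-6).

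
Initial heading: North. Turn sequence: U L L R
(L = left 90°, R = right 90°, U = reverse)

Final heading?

Start: North
  U (U-turn (180°)) -> South
  L (left (90° counter-clockwise)) -> East
  L (left (90° counter-clockwise)) -> North
  R (right (90° clockwise)) -> East
Final: East

Answer: Final heading: East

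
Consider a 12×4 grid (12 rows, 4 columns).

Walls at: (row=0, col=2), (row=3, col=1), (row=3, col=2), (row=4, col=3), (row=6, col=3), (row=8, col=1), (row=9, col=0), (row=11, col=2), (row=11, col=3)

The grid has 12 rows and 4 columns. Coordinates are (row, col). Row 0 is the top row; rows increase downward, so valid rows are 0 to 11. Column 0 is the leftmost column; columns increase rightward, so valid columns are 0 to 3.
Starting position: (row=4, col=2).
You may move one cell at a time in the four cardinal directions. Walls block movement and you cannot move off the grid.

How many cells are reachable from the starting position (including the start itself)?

BFS flood-fill from (row=4, col=2):
  Distance 0: (row=4, col=2)
  Distance 1: (row=4, col=1), (row=5, col=2)
  Distance 2: (row=4, col=0), (row=5, col=1), (row=5, col=3), (row=6, col=2)
  Distance 3: (row=3, col=0), (row=5, col=0), (row=6, col=1), (row=7, col=2)
  Distance 4: (row=2, col=0), (row=6, col=0), (row=7, col=1), (row=7, col=3), (row=8, col=2)
  Distance 5: (row=1, col=0), (row=2, col=1), (row=7, col=0), (row=8, col=3), (row=9, col=2)
  Distance 6: (row=0, col=0), (row=1, col=1), (row=2, col=2), (row=8, col=0), (row=9, col=1), (row=9, col=3), (row=10, col=2)
  Distance 7: (row=0, col=1), (row=1, col=2), (row=2, col=3), (row=10, col=1), (row=10, col=3)
  Distance 8: (row=1, col=3), (row=3, col=3), (row=10, col=0), (row=11, col=1)
  Distance 9: (row=0, col=3), (row=11, col=0)
Total reachable: 39 (grid has 39 open cells total)

Answer: Reachable cells: 39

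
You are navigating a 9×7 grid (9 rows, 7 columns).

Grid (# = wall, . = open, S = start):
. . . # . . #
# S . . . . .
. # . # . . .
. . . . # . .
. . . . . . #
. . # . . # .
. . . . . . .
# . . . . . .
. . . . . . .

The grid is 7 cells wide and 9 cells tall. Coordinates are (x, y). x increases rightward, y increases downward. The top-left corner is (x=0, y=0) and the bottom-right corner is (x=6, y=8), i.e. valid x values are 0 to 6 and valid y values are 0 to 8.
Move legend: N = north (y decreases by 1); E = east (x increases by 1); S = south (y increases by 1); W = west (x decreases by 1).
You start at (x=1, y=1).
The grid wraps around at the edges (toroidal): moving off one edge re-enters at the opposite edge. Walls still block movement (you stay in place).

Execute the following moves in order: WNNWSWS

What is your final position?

Start: (x=1, y=1)
  W (west): blocked, stay at (x=1, y=1)
  N (north): (x=1, y=1) -> (x=1, y=0)
  N (north): (x=1, y=0) -> (x=1, y=8)
  W (west): (x=1, y=8) -> (x=0, y=8)
  S (south): (x=0, y=8) -> (x=0, y=0)
  W (west): blocked, stay at (x=0, y=0)
  S (south): blocked, stay at (x=0, y=0)
Final: (x=0, y=0)

Answer: Final position: (x=0, y=0)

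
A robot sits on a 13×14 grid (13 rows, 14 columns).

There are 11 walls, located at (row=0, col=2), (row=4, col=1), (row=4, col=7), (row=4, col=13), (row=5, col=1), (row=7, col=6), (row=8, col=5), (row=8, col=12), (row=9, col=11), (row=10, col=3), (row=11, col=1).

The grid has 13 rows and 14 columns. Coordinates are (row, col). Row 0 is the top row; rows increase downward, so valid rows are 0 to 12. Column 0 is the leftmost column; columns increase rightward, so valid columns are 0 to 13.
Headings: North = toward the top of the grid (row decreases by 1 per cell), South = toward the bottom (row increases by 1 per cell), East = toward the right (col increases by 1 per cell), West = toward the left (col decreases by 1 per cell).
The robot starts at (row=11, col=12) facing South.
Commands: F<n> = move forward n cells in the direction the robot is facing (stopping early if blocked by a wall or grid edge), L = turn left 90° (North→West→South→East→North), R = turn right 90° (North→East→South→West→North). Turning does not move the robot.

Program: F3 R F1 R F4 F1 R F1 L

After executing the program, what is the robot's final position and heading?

Answer: Final position: (row=10, col=12), facing North

Derivation:
Start: (row=11, col=12), facing South
  F3: move forward 1/3 (blocked), now at (row=12, col=12)
  R: turn right, now facing West
  F1: move forward 1, now at (row=12, col=11)
  R: turn right, now facing North
  F4: move forward 2/4 (blocked), now at (row=10, col=11)
  F1: move forward 0/1 (blocked), now at (row=10, col=11)
  R: turn right, now facing East
  F1: move forward 1, now at (row=10, col=12)
  L: turn left, now facing North
Final: (row=10, col=12), facing North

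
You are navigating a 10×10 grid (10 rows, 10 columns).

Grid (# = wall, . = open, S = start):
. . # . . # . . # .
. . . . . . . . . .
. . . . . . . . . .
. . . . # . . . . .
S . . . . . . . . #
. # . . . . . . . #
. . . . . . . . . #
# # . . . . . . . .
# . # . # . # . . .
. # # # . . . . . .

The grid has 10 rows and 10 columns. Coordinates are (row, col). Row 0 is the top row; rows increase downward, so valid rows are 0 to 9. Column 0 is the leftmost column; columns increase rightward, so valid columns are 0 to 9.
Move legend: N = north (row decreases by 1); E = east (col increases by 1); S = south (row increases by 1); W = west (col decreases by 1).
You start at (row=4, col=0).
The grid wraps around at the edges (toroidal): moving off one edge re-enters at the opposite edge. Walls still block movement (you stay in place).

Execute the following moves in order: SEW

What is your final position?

Answer: Final position: (row=5, col=0)

Derivation:
Start: (row=4, col=0)
  S (south): (row=4, col=0) -> (row=5, col=0)
  E (east): blocked, stay at (row=5, col=0)
  W (west): blocked, stay at (row=5, col=0)
Final: (row=5, col=0)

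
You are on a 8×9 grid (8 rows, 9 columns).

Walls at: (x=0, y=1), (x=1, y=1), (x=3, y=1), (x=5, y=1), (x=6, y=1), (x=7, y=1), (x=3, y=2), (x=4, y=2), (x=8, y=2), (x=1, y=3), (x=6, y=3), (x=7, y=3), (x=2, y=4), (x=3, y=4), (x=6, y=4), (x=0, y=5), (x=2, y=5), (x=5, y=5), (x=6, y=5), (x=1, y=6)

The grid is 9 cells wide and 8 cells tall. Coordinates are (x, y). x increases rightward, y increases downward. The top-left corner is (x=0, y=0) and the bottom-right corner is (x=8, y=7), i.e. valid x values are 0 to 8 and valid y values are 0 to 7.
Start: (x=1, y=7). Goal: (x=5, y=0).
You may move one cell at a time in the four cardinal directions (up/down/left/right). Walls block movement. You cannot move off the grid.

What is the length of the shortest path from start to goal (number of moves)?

BFS from (x=1, y=7) until reaching (x=5, y=0):
  Distance 0: (x=1, y=7)
  Distance 1: (x=0, y=7), (x=2, y=7)
  Distance 2: (x=0, y=6), (x=2, y=6), (x=3, y=7)
  Distance 3: (x=3, y=6), (x=4, y=7)
  Distance 4: (x=3, y=5), (x=4, y=6), (x=5, y=7)
  Distance 5: (x=4, y=5), (x=5, y=6), (x=6, y=7)
  Distance 6: (x=4, y=4), (x=6, y=6), (x=7, y=7)
  Distance 7: (x=4, y=3), (x=5, y=4), (x=7, y=6), (x=8, y=7)
  Distance 8: (x=3, y=3), (x=5, y=3), (x=7, y=5), (x=8, y=6)
  Distance 9: (x=5, y=2), (x=2, y=3), (x=7, y=4), (x=8, y=5)
  Distance 10: (x=2, y=2), (x=6, y=2), (x=8, y=4)
  Distance 11: (x=2, y=1), (x=1, y=2), (x=7, y=2), (x=8, y=3)
  Distance 12: (x=2, y=0), (x=0, y=2)
  Distance 13: (x=1, y=0), (x=3, y=0), (x=0, y=3)
  Distance 14: (x=0, y=0), (x=4, y=0), (x=0, y=4)
  Distance 15: (x=5, y=0), (x=4, y=1), (x=1, y=4)  <- goal reached here
One shortest path (15 moves): (x=1, y=7) -> (x=2, y=7) -> (x=3, y=7) -> (x=4, y=7) -> (x=4, y=6) -> (x=4, y=5) -> (x=4, y=4) -> (x=4, y=3) -> (x=3, y=3) -> (x=2, y=3) -> (x=2, y=2) -> (x=2, y=1) -> (x=2, y=0) -> (x=3, y=0) -> (x=4, y=0) -> (x=5, y=0)

Answer: Shortest path length: 15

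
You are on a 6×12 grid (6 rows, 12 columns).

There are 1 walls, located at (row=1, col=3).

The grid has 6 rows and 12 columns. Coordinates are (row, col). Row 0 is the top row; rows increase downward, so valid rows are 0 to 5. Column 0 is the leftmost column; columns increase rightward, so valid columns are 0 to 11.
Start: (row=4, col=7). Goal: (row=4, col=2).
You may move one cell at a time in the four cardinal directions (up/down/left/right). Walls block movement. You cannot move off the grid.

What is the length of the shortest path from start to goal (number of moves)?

BFS from (row=4, col=7) until reaching (row=4, col=2):
  Distance 0: (row=4, col=7)
  Distance 1: (row=3, col=7), (row=4, col=6), (row=4, col=8), (row=5, col=7)
  Distance 2: (row=2, col=7), (row=3, col=6), (row=3, col=8), (row=4, col=5), (row=4, col=9), (row=5, col=6), (row=5, col=8)
  Distance 3: (row=1, col=7), (row=2, col=6), (row=2, col=8), (row=3, col=5), (row=3, col=9), (row=4, col=4), (row=4, col=10), (row=5, col=5), (row=5, col=9)
  Distance 4: (row=0, col=7), (row=1, col=6), (row=1, col=8), (row=2, col=5), (row=2, col=9), (row=3, col=4), (row=3, col=10), (row=4, col=3), (row=4, col=11), (row=5, col=4), (row=5, col=10)
  Distance 5: (row=0, col=6), (row=0, col=8), (row=1, col=5), (row=1, col=9), (row=2, col=4), (row=2, col=10), (row=3, col=3), (row=3, col=11), (row=4, col=2), (row=5, col=3), (row=5, col=11)  <- goal reached here
One shortest path (5 moves): (row=4, col=7) -> (row=4, col=6) -> (row=4, col=5) -> (row=4, col=4) -> (row=4, col=3) -> (row=4, col=2)

Answer: Shortest path length: 5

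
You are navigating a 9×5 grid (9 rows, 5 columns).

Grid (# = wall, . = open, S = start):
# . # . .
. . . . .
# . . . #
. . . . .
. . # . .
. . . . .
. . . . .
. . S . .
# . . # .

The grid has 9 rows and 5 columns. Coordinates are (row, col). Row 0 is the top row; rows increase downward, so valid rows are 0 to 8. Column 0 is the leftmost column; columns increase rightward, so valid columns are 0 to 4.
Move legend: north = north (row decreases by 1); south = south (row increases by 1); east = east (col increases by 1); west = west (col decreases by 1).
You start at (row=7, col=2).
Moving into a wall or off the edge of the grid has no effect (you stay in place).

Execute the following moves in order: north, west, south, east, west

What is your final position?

Start: (row=7, col=2)
  north (north): (row=7, col=2) -> (row=6, col=2)
  west (west): (row=6, col=2) -> (row=6, col=1)
  south (south): (row=6, col=1) -> (row=7, col=1)
  east (east): (row=7, col=1) -> (row=7, col=2)
  west (west): (row=7, col=2) -> (row=7, col=1)
Final: (row=7, col=1)

Answer: Final position: (row=7, col=1)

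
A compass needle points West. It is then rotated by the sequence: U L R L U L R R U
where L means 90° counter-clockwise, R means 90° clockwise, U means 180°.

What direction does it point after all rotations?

Start: West
  U (U-turn (180°)) -> East
  L (left (90° counter-clockwise)) -> North
  R (right (90° clockwise)) -> East
  L (left (90° counter-clockwise)) -> North
  U (U-turn (180°)) -> South
  L (left (90° counter-clockwise)) -> East
  R (right (90° clockwise)) -> South
  R (right (90° clockwise)) -> West
  U (U-turn (180°)) -> East
Final: East

Answer: Final heading: East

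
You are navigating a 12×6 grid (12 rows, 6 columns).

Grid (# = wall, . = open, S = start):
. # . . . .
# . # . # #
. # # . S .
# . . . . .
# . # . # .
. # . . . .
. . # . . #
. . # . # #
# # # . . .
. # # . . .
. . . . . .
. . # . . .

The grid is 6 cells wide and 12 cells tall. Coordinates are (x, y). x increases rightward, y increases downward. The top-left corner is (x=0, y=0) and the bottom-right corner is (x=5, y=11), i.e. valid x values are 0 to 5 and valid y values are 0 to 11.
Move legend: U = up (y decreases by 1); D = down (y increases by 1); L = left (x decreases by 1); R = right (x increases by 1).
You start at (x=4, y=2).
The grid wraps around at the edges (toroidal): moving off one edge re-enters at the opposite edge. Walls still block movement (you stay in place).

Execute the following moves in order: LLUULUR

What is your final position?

Start: (x=4, y=2)
  L (left): (x=4, y=2) -> (x=3, y=2)
  L (left): blocked, stay at (x=3, y=2)
  U (up): (x=3, y=2) -> (x=3, y=1)
  U (up): (x=3, y=1) -> (x=3, y=0)
  L (left): (x=3, y=0) -> (x=2, y=0)
  U (up): blocked, stay at (x=2, y=0)
  R (right): (x=2, y=0) -> (x=3, y=0)
Final: (x=3, y=0)

Answer: Final position: (x=3, y=0)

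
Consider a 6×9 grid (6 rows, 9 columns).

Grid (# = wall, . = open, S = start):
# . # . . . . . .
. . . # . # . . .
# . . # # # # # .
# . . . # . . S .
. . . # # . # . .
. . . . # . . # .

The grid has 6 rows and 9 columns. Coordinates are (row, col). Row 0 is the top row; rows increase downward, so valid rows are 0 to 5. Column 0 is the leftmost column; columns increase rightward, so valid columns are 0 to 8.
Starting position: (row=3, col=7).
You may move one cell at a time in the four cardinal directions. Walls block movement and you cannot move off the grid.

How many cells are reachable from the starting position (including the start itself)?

Answer: Reachable cells: 21

Derivation:
BFS flood-fill from (row=3, col=7):
  Distance 0: (row=3, col=7)
  Distance 1: (row=3, col=6), (row=3, col=8), (row=4, col=7)
  Distance 2: (row=2, col=8), (row=3, col=5), (row=4, col=8)
  Distance 3: (row=1, col=8), (row=4, col=5), (row=5, col=8)
  Distance 4: (row=0, col=8), (row=1, col=7), (row=5, col=5)
  Distance 5: (row=0, col=7), (row=1, col=6), (row=5, col=6)
  Distance 6: (row=0, col=6)
  Distance 7: (row=0, col=5)
  Distance 8: (row=0, col=4)
  Distance 9: (row=0, col=3), (row=1, col=4)
Total reachable: 21 (grid has 37 open cells total)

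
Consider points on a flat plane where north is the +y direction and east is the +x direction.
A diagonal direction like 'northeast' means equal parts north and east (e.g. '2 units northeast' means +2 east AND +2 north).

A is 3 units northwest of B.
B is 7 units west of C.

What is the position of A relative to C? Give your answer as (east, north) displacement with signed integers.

Place C at the origin (east=0, north=0).
  B is 7 units west of C: delta (east=-7, north=+0); B at (east=-7, north=0).
  A is 3 units northwest of B: delta (east=-3, north=+3); A at (east=-10, north=3).
Therefore A relative to C: (east=-10, north=3).

Answer: A is at (east=-10, north=3) relative to C.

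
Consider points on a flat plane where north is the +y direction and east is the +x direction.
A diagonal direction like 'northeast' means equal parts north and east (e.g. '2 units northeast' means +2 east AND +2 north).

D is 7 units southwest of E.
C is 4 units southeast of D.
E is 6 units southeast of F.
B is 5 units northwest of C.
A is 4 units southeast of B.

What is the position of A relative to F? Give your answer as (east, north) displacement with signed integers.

Place F at the origin (east=0, north=0).
  E is 6 units southeast of F: delta (east=+6, north=-6); E at (east=6, north=-6).
  D is 7 units southwest of E: delta (east=-7, north=-7); D at (east=-1, north=-13).
  C is 4 units southeast of D: delta (east=+4, north=-4); C at (east=3, north=-17).
  B is 5 units northwest of C: delta (east=-5, north=+5); B at (east=-2, north=-12).
  A is 4 units southeast of B: delta (east=+4, north=-4); A at (east=2, north=-16).
Therefore A relative to F: (east=2, north=-16).

Answer: A is at (east=2, north=-16) relative to F.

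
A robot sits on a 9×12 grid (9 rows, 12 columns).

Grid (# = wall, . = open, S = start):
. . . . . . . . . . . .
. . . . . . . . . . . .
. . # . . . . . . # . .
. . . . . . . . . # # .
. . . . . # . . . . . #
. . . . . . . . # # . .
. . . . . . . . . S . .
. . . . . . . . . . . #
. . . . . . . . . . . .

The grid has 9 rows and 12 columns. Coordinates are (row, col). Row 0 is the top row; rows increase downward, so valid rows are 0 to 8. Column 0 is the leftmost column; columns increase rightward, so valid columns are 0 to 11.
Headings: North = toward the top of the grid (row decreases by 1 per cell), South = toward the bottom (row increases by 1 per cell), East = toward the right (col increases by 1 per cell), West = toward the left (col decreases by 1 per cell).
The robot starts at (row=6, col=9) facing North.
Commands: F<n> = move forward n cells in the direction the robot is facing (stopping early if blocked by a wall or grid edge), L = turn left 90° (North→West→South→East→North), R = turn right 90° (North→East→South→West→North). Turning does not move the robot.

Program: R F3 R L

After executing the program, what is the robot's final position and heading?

Start: (row=6, col=9), facing North
  R: turn right, now facing East
  F3: move forward 2/3 (blocked), now at (row=6, col=11)
  R: turn right, now facing South
  L: turn left, now facing East
Final: (row=6, col=11), facing East

Answer: Final position: (row=6, col=11), facing East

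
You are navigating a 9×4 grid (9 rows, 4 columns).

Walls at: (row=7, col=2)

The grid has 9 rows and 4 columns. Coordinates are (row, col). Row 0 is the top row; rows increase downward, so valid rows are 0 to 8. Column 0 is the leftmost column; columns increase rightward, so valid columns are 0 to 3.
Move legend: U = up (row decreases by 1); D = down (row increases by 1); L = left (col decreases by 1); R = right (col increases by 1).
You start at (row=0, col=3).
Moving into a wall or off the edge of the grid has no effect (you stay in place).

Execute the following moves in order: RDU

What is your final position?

Start: (row=0, col=3)
  R (right): blocked, stay at (row=0, col=3)
  D (down): (row=0, col=3) -> (row=1, col=3)
  U (up): (row=1, col=3) -> (row=0, col=3)
Final: (row=0, col=3)

Answer: Final position: (row=0, col=3)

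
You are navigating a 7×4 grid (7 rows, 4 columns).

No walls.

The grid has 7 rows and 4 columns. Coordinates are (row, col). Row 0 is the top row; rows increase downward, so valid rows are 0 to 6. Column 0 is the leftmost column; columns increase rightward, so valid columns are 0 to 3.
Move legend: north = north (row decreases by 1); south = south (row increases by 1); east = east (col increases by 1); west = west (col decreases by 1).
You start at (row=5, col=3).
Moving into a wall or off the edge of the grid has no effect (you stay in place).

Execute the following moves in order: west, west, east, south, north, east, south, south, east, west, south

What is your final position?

Start: (row=5, col=3)
  west (west): (row=5, col=3) -> (row=5, col=2)
  west (west): (row=5, col=2) -> (row=5, col=1)
  east (east): (row=5, col=1) -> (row=5, col=2)
  south (south): (row=5, col=2) -> (row=6, col=2)
  north (north): (row=6, col=2) -> (row=5, col=2)
  east (east): (row=5, col=2) -> (row=5, col=3)
  south (south): (row=5, col=3) -> (row=6, col=3)
  south (south): blocked, stay at (row=6, col=3)
  east (east): blocked, stay at (row=6, col=3)
  west (west): (row=6, col=3) -> (row=6, col=2)
  south (south): blocked, stay at (row=6, col=2)
Final: (row=6, col=2)

Answer: Final position: (row=6, col=2)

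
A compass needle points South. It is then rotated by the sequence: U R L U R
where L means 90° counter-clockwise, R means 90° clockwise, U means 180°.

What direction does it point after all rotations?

Start: South
  U (U-turn (180°)) -> North
  R (right (90° clockwise)) -> East
  L (left (90° counter-clockwise)) -> North
  U (U-turn (180°)) -> South
  R (right (90° clockwise)) -> West
Final: West

Answer: Final heading: West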